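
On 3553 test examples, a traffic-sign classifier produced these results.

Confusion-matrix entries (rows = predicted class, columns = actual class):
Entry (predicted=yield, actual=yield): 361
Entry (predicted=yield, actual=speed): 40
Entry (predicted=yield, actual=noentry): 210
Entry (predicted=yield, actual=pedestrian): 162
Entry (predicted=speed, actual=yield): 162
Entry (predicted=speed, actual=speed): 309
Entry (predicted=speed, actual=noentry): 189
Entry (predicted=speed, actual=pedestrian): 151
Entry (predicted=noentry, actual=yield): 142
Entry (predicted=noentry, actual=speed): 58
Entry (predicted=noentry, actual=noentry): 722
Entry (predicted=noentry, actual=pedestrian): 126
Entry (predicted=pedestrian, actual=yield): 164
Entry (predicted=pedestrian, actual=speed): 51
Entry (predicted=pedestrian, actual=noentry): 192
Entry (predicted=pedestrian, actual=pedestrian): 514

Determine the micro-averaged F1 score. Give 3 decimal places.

0.536

Micro-averaging pools counts across classes: ΣTP=1906, ΣFP=1647, ΣFN=1647.
Micro-F1 score = 2·TP/(2·TP+FP+FN) on pooled counts = 0.536 (equals overall accuracy in single-label multiclass).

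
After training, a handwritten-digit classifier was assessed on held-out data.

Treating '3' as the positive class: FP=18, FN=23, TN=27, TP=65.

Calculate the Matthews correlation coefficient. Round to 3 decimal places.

MCC = (TP·TN − FP·FN) / √((TP+FP)(TP+FN)(TN+FP)(TN+FN))
Numerator = 65·27 − 18·23 = 1341
Denominator = √(83·88·45·50) = √16434000 = 4053.8870
MCC = 1341 / 4053.8870 = 0.331

0.331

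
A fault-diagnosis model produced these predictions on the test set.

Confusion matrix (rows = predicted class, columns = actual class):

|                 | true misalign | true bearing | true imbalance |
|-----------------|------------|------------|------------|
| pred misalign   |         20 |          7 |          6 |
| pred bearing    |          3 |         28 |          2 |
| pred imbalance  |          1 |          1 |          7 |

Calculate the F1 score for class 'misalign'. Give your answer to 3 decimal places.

Take TP from the diagonal, FP from the rest of the 'misalign' prediction marginal, FN from the rest of the 'misalign' actual marginal.
F1 score = 2·TP/(2·TP+FP+FN).
misalign: TP=20, FP=7+6=13, FN=3+1=4 → 40/57 = 0.7018

0.702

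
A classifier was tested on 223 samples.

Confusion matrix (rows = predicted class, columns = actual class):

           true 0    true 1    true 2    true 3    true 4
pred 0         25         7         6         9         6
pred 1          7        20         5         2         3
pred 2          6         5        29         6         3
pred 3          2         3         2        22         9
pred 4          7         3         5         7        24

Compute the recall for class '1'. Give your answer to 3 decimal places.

Treat '1' as positive and all other classes as negative.
recall = TP/(TP+FN).
1: TP=20, FN=7+5+3+3=18 → 20/38 = 0.5263

0.526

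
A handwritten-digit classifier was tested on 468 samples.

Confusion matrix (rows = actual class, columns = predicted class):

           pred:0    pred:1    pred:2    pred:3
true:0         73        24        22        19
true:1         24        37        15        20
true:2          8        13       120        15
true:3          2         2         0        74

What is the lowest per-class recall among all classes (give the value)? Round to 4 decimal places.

0.3854

Per-class recall (TP/(TP+FN)):
  0: TP=73, FN=24+22+19=65 → 73/138 = 0.52899
  1: TP=37, FN=24+15+20=59 → 37/96 = 0.38542
  2: TP=120, FN=8+13+15=36 → 120/156 = 0.76923
  3: TP=74, FN=2+2+0=4 → 74/78 = 0.94872
Lowest is class '1' with recall = 0.3854.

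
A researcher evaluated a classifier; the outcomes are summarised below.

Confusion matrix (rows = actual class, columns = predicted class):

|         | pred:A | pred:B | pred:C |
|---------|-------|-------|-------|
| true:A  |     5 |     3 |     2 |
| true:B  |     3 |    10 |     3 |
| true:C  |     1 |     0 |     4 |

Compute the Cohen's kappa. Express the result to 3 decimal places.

Observed agreement pₒ = trace/N = 19/31 = 0.6129
Expected agreement pₑ = Σ (rowᵢ·colᵢ)/N² = (10·9 + 16·13 + 5·9)/31² = 0.3569
κ = (pₒ − pₑ)/(1 − pₑ) = (0.6129 − 0.3569)/(1 − 0.3569) = 0.398

0.398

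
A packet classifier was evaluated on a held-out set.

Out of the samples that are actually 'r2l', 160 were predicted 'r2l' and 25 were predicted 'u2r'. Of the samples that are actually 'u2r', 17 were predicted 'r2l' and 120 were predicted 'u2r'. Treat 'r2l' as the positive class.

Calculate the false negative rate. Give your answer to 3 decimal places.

0.135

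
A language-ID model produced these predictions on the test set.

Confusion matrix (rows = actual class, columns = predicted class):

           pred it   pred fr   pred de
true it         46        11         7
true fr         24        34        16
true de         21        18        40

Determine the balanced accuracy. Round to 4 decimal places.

Balanced accuracy = mean of per-class recall.
  it: recall = 46/64 = 0.71875
  fr: recall = 34/74 = 0.45946
  de: recall = 40/79 = 0.50633
Mean = (0.71875 + 0.45946 + 0.50633) / 3 = 0.5615

0.5615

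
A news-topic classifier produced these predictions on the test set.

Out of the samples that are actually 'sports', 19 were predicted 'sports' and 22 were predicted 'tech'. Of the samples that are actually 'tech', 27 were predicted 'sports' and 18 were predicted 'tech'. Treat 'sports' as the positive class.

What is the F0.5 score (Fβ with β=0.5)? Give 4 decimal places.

0.4222

Fβ = (1+β²)·TP / ((1+β²)·TP + β²·FN + FP), with β²=1/4
= 1.25·19 / (1.25·19 + 0.25·22 + 27) = 0.4222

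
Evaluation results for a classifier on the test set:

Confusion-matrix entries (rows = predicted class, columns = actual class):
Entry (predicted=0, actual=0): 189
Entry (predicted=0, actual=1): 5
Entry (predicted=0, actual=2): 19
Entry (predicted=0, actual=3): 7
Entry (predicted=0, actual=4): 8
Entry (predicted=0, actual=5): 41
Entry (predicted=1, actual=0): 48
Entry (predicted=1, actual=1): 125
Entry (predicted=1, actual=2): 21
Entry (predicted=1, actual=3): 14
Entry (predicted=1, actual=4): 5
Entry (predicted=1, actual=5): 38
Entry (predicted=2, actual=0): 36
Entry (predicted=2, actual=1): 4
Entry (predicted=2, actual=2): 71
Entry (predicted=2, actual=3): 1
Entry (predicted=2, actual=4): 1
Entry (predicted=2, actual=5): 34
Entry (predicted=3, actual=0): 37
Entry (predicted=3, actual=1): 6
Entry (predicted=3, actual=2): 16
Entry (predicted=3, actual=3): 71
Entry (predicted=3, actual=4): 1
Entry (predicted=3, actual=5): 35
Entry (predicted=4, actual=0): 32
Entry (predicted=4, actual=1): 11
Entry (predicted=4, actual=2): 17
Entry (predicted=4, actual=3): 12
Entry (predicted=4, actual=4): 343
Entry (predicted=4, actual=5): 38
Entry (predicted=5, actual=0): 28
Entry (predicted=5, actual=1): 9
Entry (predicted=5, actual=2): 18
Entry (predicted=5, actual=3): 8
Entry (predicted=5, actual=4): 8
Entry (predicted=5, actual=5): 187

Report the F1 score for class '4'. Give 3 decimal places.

0.838

Take TP from the diagonal, FP from the rest of the '4' prediction marginal, FN from the rest of the '4' actual marginal.
F1 score = 2·TP/(2·TP+FP+FN).
4: TP=343, FP=32+11+17+12+38=110, FN=8+5+1+1+8=23 → 686/819 = 0.8376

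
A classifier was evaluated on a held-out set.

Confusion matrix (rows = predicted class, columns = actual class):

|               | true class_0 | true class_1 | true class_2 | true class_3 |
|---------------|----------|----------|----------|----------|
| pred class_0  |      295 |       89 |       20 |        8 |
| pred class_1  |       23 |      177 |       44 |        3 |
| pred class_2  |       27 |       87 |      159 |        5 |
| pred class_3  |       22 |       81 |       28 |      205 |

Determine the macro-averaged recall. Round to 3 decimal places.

Per-class recall (TP/(TP+FN)):
  class_0: TP=295, FN=23+27+22=72 → 295/367 = 0.8038
  class_1: TP=177, FN=89+87+81=257 → 177/434 = 0.4078
  class_2: TP=159, FN=20+44+28=92 → 159/251 = 0.6335
  class_3: TP=205, FN=8+3+5=16 → 205/221 = 0.9276
Macro-recall = mean = (0.8038 + 0.4078 + 0.6335 + 0.9276) / 4 = 0.693

0.693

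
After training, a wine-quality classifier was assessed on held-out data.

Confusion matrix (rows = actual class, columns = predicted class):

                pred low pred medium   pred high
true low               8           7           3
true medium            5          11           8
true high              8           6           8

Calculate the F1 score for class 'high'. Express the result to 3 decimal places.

Take TP from the diagonal, FP from the rest of the 'high' prediction marginal, FN from the rest of the 'high' actual marginal.
F1 score = 2·TP/(2·TP+FP+FN).
high: TP=8, FP=3+8=11, FN=8+6=14 → 16/41 = 0.3902

0.390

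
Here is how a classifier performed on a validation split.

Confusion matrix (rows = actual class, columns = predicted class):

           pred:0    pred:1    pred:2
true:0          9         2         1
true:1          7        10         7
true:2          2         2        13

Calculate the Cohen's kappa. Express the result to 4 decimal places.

Observed agreement pₒ = trace/N = 32/53 = 0.60377
Expected agreement pₑ = Σ (rowᵢ·colᵢ)/N² = (12·18 + 24·14 + 17·21)/53² = 0.32360
κ = (pₒ − pₑ)/(1 − pₑ) = (0.60377 − 0.32360)/(1 − 0.32360) = 0.4142

0.4142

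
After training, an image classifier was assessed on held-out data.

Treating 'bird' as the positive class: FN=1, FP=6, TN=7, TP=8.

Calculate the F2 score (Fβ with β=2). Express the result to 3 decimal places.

0.800

Fβ = (1+β²)·TP / ((1+β²)·TP + β²·FN + FP), with β²=4
= 5·8 / (5·8 + 4·1 + 6) = 0.800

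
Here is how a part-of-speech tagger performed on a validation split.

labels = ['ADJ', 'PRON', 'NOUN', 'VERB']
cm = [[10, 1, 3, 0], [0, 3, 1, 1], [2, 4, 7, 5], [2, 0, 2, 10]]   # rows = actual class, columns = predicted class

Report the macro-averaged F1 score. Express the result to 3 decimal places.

Per-class F1 score (2·TP/(2·TP+FP+FN)):
  ADJ: TP=10, FP=0+2+2=4, FN=1+3+0=4 → 20/28 = 0.7143
  PRON: TP=3, FP=1+4+0=5, FN=0+1+1=2 → 6/13 = 0.4615
  NOUN: TP=7, FP=3+1+2=6, FN=2+4+5=11 → 14/31 = 0.4516
  VERB: TP=10, FP=0+1+5=6, FN=2+0+2=4 → 20/30 = 0.6667
Macro-F1 score = mean = (0.7143 + 0.4615 + 0.4516 + 0.6667) / 4 = 0.574

0.574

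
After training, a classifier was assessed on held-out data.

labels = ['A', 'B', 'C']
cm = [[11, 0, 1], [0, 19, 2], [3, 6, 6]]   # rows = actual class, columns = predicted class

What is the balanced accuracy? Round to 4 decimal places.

Balanced accuracy = mean of per-class recall.
  A: recall = 11/12 = 0.91667
  B: recall = 19/21 = 0.90476
  C: recall = 6/15 = 0.40000
Mean = (0.91667 + 0.90476 + 0.40000) / 3 = 0.7405

0.7405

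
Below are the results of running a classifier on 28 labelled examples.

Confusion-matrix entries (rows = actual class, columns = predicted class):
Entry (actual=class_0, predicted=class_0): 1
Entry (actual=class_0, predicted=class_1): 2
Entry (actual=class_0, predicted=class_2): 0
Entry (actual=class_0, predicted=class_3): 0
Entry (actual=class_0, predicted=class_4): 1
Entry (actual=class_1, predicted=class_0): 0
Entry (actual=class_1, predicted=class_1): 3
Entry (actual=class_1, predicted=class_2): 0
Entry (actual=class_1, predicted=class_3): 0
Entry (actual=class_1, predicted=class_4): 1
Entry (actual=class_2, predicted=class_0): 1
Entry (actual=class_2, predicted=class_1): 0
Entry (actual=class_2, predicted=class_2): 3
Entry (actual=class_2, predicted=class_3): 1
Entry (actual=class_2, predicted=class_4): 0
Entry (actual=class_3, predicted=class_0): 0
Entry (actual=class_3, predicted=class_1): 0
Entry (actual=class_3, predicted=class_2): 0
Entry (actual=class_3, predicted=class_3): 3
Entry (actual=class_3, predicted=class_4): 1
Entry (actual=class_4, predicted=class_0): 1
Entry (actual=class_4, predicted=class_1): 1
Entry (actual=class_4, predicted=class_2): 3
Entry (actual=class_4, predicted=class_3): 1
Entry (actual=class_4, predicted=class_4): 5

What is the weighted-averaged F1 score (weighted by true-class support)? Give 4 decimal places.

0.5259

Per-class F1 score (2·TP/(2·TP+FP+FN)):
  class_0: TP=1, FP=0+1+0+1=2, FN=2+0+0+1=3 → 2/7 = 0.28571
  class_1: TP=3, FP=2+0+0+1=3, FN=0+0+0+1=1 → 6/10 = 0.60000
  class_2: TP=3, FP=0+0+0+3=3, FN=1+0+1+0=2 → 6/11 = 0.54545
  class_3: TP=3, FP=0+0+1+1=2, FN=0+0+0+1=1 → 6/9 = 0.66667
  class_4: TP=5, FP=1+1+0+1=3, FN=1+1+3+1=6 → 10/19 = 0.52632
Weighted-F1 score = Σ (supportᵢ/N)·F1 scoreᵢ with N=28: (4/28)·0.28571 + (4/28)·0.60000 + (5/28)·0.54545 + (4/28)·0.66667 + (11/28)·0.52632 = 0.5259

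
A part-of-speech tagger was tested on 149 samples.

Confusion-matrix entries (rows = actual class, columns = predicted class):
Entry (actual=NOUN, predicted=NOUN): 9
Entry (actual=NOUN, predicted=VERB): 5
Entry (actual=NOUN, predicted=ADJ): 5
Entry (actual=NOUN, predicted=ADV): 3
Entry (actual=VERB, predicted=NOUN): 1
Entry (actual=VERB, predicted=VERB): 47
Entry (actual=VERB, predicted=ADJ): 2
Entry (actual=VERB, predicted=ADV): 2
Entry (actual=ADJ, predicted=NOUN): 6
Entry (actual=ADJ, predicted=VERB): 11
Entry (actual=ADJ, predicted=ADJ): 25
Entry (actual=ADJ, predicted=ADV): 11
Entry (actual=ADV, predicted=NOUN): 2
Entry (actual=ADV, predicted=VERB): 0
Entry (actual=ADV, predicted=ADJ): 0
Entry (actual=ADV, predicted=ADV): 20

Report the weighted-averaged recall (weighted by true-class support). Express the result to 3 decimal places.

0.678

Per-class recall (TP/(TP+FN)):
  NOUN: TP=9, FN=5+5+3=13 → 9/22 = 0.4091
  VERB: TP=47, FN=1+2+2=5 → 47/52 = 0.9038
  ADJ: TP=25, FN=6+11+11=28 → 25/53 = 0.4717
  ADV: TP=20, FN=2+0+0=2 → 20/22 = 0.9091
Weighted-recall = Σ (supportᵢ/N)·recallᵢ with N=149: (22/149)·0.4091 + (52/149)·0.9038 + (53/149)·0.4717 + (22/149)·0.9091 = 0.678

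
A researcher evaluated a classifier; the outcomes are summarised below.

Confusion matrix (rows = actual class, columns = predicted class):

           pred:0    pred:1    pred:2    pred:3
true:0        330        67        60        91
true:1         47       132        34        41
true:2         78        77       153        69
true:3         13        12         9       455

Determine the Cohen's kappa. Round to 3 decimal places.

0.510

Observed agreement pₒ = trace/N = 1070/1668 = 0.6415
Expected agreement pₑ = Σ (rowᵢ·colᵢ)/N² = (548·468 + 254·288 + 377·256 + 489·656)/1668² = 0.2685
κ = (pₒ − pₑ)/(1 − pₑ) = (0.6415 − 0.2685)/(1 − 0.2685) = 0.510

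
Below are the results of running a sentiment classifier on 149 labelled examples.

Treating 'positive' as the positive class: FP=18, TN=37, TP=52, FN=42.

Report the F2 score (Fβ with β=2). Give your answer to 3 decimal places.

0.583

Fβ = (1+β²)·TP / ((1+β²)·TP + β²·FN + FP), with β²=4
= 5·52 / (5·52 + 4·42 + 18) = 0.583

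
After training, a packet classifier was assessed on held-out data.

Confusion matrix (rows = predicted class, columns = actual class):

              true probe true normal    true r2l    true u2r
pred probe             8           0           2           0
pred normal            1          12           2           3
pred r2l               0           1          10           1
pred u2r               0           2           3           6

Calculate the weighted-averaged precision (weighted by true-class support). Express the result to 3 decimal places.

0.722

Per-class precision (TP/(TP+FP)):
  probe: TP=8, FP=0+2+0=2 → 8/10 = 0.8000
  normal: TP=12, FP=1+2+3=6 → 12/18 = 0.6667
  r2l: TP=10, FP=0+1+1=2 → 10/12 = 0.8333
  u2r: TP=6, FP=0+2+3=5 → 6/11 = 0.5455
Weighted-precision = Σ (supportᵢ/N)·precisionᵢ with N=51: (9/51)·0.8000 + (15/51)·0.6667 + (17/51)·0.8333 + (10/51)·0.5455 = 0.722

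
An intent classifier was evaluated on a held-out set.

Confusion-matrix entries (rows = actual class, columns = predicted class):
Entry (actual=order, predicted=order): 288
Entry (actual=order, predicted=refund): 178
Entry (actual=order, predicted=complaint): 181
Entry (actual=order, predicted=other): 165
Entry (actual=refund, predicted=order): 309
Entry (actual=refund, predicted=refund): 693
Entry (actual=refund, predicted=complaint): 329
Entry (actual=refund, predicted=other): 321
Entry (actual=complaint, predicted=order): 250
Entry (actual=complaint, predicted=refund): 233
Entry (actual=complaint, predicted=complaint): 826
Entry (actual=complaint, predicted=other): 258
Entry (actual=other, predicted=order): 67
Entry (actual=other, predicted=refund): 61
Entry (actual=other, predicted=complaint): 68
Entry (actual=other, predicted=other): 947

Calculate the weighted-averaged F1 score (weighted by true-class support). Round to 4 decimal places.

Per-class F1 score (2·TP/(2·TP+FP+FN)):
  order: TP=288, FP=309+250+67=626, FN=178+181+165=524 → 576/1726 = 0.33372
  refund: TP=693, FP=178+233+61=472, FN=309+329+321=959 → 1386/2817 = 0.49201
  complaint: TP=826, FP=181+329+68=578, FN=250+233+258=741 → 1652/2971 = 0.55604
  other: TP=947, FP=165+321+258=744, FN=67+61+68=196 → 1894/2834 = 0.66831
Weighted-F1 score = Σ (supportᵢ/N)·F1 scoreᵢ with N=5174: (812/5174)·0.33372 + (1652/5174)·0.49201 + (1567/5174)·0.55604 + (1143/5174)·0.66831 = 0.5255

0.5255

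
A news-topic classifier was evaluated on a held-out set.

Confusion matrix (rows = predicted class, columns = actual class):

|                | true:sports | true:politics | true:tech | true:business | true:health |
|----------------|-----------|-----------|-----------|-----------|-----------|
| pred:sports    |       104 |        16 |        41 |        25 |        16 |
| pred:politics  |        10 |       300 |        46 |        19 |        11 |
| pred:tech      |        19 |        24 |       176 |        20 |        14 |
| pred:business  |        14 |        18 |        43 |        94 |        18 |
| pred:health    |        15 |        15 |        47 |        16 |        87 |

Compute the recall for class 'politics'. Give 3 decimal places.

0.804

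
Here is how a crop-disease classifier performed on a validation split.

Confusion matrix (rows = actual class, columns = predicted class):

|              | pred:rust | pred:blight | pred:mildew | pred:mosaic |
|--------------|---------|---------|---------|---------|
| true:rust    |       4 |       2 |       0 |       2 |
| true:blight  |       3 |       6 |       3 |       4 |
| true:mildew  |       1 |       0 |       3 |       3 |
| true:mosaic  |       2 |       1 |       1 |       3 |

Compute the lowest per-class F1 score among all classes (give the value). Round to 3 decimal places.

0.316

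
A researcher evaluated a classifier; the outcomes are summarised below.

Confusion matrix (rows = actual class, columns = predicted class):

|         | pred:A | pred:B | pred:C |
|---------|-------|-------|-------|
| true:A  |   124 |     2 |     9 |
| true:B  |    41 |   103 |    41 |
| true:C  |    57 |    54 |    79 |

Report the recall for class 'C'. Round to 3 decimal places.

Treat 'C' as positive and all other classes as negative.
recall = TP/(TP+FN).
C: TP=79, FN=57+54=111 → 79/190 = 0.4158

0.416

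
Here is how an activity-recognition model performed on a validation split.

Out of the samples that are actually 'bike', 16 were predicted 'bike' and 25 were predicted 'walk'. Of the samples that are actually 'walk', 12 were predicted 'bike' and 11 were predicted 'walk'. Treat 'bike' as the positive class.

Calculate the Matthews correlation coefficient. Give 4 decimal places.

-0.1272

MCC = (TP·TN − FP·FN) / √((TP+FP)(TP+FN)(TN+FP)(TN+FN))
Numerator = 16·11 − 12·25 = -124
Denominator = √(28·41·23·36) = √950544 = 974.9585
MCC = -124 / 974.9585 = -0.1272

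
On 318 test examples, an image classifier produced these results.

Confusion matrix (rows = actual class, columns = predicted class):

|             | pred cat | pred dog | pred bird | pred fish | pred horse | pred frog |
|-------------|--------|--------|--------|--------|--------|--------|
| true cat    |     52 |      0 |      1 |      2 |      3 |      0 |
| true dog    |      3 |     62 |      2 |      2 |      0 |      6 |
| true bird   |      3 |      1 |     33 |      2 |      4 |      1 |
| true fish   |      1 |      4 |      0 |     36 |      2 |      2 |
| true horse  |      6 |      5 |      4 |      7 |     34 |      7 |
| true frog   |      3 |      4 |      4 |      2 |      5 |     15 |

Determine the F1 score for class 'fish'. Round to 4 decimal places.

0.7500

F1 score = 2·TP/(2·TP+FP+FN).
fish: TP=36, FP=2+2+2+7+2=15, FN=1+4+0+2+2=9 → 72/96 = 0.75000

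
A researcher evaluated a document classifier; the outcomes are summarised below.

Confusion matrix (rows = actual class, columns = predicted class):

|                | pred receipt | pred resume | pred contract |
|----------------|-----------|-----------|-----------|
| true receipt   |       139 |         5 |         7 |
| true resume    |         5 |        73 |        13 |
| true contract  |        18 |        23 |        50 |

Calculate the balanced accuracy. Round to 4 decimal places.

0.7574

Balanced accuracy = mean of per-class recall.
  receipt: recall = 139/151 = 0.92053
  resume: recall = 73/91 = 0.80220
  contract: recall = 50/91 = 0.54945
Mean = (0.92053 + 0.80220 + 0.54945) / 3 = 0.7574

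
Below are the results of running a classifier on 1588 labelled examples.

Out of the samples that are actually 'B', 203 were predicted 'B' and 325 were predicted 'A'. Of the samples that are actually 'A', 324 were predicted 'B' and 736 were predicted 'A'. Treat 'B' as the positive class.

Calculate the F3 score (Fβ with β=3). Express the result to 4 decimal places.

0.3845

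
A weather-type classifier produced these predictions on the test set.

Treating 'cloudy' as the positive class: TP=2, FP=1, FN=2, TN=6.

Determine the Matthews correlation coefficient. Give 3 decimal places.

0.386

MCC = (TP·TN − FP·FN) / √((TP+FP)(TP+FN)(TN+FP)(TN+FN))
Numerator = 2·6 − 1·2 = 10
Denominator = √(3·4·7·8) = √672 = 25.9230
MCC = 10 / 25.9230 = 0.386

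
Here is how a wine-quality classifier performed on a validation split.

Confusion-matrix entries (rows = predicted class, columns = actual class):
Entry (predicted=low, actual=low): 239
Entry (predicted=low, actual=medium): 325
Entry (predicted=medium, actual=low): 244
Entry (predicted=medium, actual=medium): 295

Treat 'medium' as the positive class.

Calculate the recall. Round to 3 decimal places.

Recall = TP/(TP+FN) = 295/(295+325) = 295/620 = 0.476

0.476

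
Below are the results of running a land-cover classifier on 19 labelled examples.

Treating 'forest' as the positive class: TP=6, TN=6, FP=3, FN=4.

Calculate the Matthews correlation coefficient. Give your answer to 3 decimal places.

MCC = (TP·TN − FP·FN) / √((TP+FP)(TP+FN)(TN+FP)(TN+FN))
Numerator = 6·6 − 3·4 = 24
Denominator = √(9·10·9·10) = √8100 = 90.0000
MCC = 24 / 90.0000 = 0.267

0.267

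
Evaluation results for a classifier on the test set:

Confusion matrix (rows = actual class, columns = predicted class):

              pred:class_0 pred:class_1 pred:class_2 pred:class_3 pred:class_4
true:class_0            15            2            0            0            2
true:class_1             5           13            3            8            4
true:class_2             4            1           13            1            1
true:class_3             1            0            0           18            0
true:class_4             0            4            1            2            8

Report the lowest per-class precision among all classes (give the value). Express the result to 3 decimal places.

Per-class precision (TP/(TP+FP)):
  class_0: TP=15, FP=5+4+1+0=10 → 15/25 = 0.6000
  class_1: TP=13, FP=2+1+0+4=7 → 13/20 = 0.6500
  class_2: TP=13, FP=0+3+0+1=4 → 13/17 = 0.7647
  class_3: TP=18, FP=0+8+1+2=11 → 18/29 = 0.6207
  class_4: TP=8, FP=2+4+1+0=7 → 8/15 = 0.5333
Lowest is class 'class_4' with precision = 0.533.

0.533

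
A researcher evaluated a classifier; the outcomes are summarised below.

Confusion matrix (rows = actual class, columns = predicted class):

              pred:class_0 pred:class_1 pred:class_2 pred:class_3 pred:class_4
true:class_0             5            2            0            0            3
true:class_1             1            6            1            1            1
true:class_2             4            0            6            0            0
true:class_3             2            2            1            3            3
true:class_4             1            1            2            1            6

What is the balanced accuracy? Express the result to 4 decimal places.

0.5036

Balanced accuracy = mean of per-class recall.
  class_0: recall = 5/10 = 0.50000
  class_1: recall = 6/10 = 0.60000
  class_2: recall = 6/10 = 0.60000
  class_3: recall = 3/11 = 0.27273
  class_4: recall = 6/11 = 0.54545
Mean = (0.50000 + 0.60000 + 0.60000 + 0.27273 + 0.54545) / 5 = 0.5036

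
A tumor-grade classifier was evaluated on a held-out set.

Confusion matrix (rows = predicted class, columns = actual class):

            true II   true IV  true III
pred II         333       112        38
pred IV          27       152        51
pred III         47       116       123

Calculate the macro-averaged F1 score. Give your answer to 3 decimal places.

0.580

Per-class F1 score (2·TP/(2·TP+FP+FN)):
  II: TP=333, FP=112+38=150, FN=27+47=74 → 666/890 = 0.7483
  IV: TP=152, FP=27+51=78, FN=112+116=228 → 304/610 = 0.4984
  III: TP=123, FP=47+116=163, FN=38+51=89 → 246/498 = 0.4940
Macro-F1 score = mean = (0.7483 + 0.4984 + 0.4940) / 3 = 0.580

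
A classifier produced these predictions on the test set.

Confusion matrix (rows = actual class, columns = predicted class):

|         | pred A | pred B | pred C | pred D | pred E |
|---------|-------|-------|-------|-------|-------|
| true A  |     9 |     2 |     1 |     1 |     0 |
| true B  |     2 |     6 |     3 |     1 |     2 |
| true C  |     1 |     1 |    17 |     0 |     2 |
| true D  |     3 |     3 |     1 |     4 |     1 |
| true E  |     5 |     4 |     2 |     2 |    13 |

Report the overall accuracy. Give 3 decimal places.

Accuracy = trace / total = (9+6+17+4+13=49) / 86 = 49/86 = 0.570

0.570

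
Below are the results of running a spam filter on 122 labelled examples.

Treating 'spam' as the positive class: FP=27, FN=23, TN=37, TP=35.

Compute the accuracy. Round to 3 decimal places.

Accuracy = (TP+TN)/N = (35+37)/122 = 0.590

0.590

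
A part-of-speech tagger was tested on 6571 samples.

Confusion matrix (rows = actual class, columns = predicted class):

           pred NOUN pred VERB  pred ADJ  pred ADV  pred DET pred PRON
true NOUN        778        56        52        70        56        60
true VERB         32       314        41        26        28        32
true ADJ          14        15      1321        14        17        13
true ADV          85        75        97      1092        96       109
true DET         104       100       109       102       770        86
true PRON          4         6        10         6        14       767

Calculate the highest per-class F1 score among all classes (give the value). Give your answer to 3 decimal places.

0.874

Per-class F1 score (2·TP/(2·TP+FP+FN)):
  NOUN: TP=778, FP=32+14+85+104+4=239, FN=56+52+70+56+60=294 → 1556/2089 = 0.7449
  VERB: TP=314, FP=56+15+75+100+6=252, FN=32+41+26+28+32=159 → 628/1039 = 0.6044
  ADJ: TP=1321, FP=52+41+97+109+10=309, FN=14+15+14+17+13=73 → 2642/3024 = 0.8737
  ADV: TP=1092, FP=70+26+14+102+6=218, FN=85+75+97+96+109=462 → 2184/2864 = 0.7626
  DET: TP=770, FP=56+28+17+96+14=211, FN=104+100+109+102+86=501 → 1540/2252 = 0.6838
  PRON: TP=767, FP=60+32+13+109+86=300, FN=4+6+10+6+14=40 → 1534/1874 = 0.8186
Highest is class 'ADJ' with F1 score = 0.874.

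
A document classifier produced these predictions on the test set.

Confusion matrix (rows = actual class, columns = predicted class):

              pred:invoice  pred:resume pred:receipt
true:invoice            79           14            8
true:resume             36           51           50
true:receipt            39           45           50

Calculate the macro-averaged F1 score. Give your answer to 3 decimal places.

0.482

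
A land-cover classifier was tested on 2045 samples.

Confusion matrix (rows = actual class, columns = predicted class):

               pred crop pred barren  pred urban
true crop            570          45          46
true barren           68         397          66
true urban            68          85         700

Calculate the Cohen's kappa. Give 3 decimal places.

0.718

Observed agreement pₒ = trace/N = 1667/2045 = 0.8152
Expected agreement pₑ = Σ (rowᵢ·colᵢ)/N² = (661·706 + 531·527 + 853·812)/2045² = 0.3441
κ = (pₒ − pₑ)/(1 − pₑ) = (0.8152 − 0.3441)/(1 − 0.3441) = 0.718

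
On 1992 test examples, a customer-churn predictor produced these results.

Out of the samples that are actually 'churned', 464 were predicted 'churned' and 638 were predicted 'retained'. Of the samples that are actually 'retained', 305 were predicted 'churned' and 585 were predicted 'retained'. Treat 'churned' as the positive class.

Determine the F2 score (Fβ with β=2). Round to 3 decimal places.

Fβ = (1+β²)·TP / ((1+β²)·TP + β²·FN + FP), with β²=4
= 5·464 / (5·464 + 4·638 + 305) = 0.448

0.448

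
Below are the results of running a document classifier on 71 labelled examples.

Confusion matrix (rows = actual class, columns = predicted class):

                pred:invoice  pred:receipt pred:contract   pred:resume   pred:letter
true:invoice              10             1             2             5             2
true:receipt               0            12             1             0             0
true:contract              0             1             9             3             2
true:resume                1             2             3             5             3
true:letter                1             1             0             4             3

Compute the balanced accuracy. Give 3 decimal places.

0.543

Balanced accuracy = mean of per-class recall.
  invoice: recall = 10/20 = 0.5000
  receipt: recall = 12/13 = 0.9231
  contract: recall = 9/15 = 0.6000
  resume: recall = 5/14 = 0.3571
  letter: recall = 3/9 = 0.3333
Mean = (0.5000 + 0.9231 + 0.6000 + 0.3571 + 0.3333) / 5 = 0.543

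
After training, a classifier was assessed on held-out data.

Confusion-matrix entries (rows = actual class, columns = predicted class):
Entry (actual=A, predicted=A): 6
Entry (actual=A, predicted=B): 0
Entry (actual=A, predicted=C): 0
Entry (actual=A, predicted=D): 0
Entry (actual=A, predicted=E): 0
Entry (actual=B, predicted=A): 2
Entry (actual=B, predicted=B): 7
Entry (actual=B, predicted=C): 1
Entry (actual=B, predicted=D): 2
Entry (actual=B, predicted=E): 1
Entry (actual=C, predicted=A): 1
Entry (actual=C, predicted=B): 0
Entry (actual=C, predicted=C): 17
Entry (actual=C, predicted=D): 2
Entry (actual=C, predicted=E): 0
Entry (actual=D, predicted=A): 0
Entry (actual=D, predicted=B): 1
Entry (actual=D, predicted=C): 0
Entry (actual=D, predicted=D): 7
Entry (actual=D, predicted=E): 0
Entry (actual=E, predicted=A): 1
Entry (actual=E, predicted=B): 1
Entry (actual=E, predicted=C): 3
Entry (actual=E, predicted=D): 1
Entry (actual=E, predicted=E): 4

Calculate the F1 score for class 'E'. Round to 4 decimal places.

0.5333

Treat 'E' as positive and all other classes as negative.
F1 score = 2·TP/(2·TP+FP+FN).
E: TP=4, FP=0+1+0+0=1, FN=1+1+3+1=6 → 8/15 = 0.53333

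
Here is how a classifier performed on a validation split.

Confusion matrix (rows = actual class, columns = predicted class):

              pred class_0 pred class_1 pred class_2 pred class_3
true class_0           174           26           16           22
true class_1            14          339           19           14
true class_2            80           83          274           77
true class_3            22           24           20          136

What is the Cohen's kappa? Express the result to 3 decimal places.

0.578

Observed agreement pₒ = trace/N = 923/1340 = 0.6888
Expected agreement pₑ = Σ (rowᵢ·colᵢ)/N² = (238·290 + 386·472 + 514·329 + 202·249)/1340² = 0.2621
κ = (pₒ − pₑ)/(1 − pₑ) = (0.6888 − 0.2621)/(1 − 0.2621) = 0.578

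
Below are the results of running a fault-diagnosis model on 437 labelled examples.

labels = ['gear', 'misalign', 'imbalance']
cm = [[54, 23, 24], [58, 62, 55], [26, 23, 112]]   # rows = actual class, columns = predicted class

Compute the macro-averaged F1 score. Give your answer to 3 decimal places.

0.509

Per-class F1 score (2·TP/(2·TP+FP+FN)):
  gear: TP=54, FP=58+26=84, FN=23+24=47 → 108/239 = 0.4519
  misalign: TP=62, FP=23+23=46, FN=58+55=113 → 124/283 = 0.4382
  imbalance: TP=112, FP=24+55=79, FN=26+23=49 → 224/352 = 0.6364
Macro-F1 score = mean = (0.4519 + 0.4382 + 0.6364) / 3 = 0.509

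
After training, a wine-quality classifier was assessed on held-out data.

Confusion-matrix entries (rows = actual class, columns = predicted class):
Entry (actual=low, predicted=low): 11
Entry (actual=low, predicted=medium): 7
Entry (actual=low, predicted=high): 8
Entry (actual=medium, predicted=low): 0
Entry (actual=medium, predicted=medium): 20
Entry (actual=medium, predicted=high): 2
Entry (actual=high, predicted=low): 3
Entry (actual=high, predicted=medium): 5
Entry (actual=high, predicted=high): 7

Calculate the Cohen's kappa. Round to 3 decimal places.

0.405

Observed agreement pₒ = trace/N = 38/63 = 0.6032
Expected agreement pₑ = Σ (rowᵢ·colᵢ)/N² = (26·14 + 22·32 + 15·17)/63² = 0.3333
κ = (pₒ − pₑ)/(1 − pₑ) = (0.6032 − 0.3333)/(1 − 0.3333) = 0.405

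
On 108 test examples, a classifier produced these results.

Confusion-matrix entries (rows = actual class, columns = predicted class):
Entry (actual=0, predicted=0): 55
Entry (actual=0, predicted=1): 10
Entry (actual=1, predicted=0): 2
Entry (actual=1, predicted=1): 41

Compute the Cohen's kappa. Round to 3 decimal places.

Observed agreement pₒ = trace/N = 96/108 = 0.8889
Expected agreement pₑ = Σ (rowᵢ·colᵢ)/N² = (65·57 + 43·51)/108² = 0.5057
κ = (pₒ − pₑ)/(1 − pₑ) = (0.8889 − 0.5057)/(1 − 0.5057) = 0.775

0.775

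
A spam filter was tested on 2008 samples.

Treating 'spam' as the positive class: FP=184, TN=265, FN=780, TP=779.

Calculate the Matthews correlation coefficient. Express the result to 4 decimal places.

0.0750

MCC = (TP·TN − FP·FN) / √((TP+FP)(TP+FN)(TN+FP)(TN+FN))
Numerator = 779·265 − 184·780 = 62915
Denominator = √(963·1559·449·1045) = √704425442985 = 839300.5677
MCC = 62915 / 839300.5677 = 0.0750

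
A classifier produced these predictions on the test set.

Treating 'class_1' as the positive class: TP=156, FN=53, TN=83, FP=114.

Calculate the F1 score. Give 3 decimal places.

0.651

Precision = TP/(TP+FP) = 156/270 = 0.5778
Recall = TP/(TP+FN) = 156/209 = 0.7464
F1 = 2·TP/(2·TP+FP+FN) = 312/479 = 0.651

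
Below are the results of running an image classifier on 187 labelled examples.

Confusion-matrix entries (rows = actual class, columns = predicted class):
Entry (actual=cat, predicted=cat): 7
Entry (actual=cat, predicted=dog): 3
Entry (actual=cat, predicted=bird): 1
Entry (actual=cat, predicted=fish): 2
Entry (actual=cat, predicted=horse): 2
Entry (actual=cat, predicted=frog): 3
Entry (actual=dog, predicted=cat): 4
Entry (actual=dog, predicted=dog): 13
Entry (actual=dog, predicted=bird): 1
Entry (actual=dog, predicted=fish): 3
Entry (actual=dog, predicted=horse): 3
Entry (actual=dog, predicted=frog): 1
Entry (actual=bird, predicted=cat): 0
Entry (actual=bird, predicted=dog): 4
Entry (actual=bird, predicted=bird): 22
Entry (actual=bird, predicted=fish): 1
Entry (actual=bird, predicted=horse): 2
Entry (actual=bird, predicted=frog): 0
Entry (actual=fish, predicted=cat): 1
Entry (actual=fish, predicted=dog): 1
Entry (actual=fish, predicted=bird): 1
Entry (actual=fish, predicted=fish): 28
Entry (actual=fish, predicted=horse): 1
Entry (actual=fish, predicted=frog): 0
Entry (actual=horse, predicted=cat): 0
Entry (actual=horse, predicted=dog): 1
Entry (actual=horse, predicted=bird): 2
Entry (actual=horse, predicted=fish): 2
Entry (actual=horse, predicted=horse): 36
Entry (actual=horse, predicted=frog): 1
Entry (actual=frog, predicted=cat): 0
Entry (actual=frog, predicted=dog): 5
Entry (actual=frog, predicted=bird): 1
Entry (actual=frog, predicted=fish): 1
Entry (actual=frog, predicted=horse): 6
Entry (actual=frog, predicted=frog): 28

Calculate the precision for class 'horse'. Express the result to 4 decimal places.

0.7200

One-vs-rest for 'horse': TP = diagonal; FP = other classes predicted 'horse'; FN = 'horse' predicted as other.
precision = TP/(TP+FP).
horse: TP=36, FP=2+3+2+1+6=14 → 36/50 = 0.72000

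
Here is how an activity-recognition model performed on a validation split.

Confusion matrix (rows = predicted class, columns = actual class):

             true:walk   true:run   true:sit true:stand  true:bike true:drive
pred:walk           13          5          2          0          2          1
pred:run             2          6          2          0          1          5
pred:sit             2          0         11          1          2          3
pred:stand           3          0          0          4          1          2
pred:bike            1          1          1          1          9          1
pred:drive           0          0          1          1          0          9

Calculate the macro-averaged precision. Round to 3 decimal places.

0.563

Per-class precision (TP/(TP+FP)):
  walk: TP=13, FP=5+2+0+2+1=10 → 13/23 = 0.5652
  run: TP=6, FP=2+2+0+1+5=10 → 6/16 = 0.3750
  sit: TP=11, FP=2+0+1+2+3=8 → 11/19 = 0.5789
  stand: TP=4, FP=3+0+0+1+2=6 → 4/10 = 0.4000
  bike: TP=9, FP=1+1+1+1+1=5 → 9/14 = 0.6429
  drive: TP=9, FP=0+0+1+1+0=2 → 9/11 = 0.8182
Macro-precision = mean = (0.5652 + 0.3750 + 0.5789 + 0.4000 + 0.6429 + 0.8182) / 6 = 0.563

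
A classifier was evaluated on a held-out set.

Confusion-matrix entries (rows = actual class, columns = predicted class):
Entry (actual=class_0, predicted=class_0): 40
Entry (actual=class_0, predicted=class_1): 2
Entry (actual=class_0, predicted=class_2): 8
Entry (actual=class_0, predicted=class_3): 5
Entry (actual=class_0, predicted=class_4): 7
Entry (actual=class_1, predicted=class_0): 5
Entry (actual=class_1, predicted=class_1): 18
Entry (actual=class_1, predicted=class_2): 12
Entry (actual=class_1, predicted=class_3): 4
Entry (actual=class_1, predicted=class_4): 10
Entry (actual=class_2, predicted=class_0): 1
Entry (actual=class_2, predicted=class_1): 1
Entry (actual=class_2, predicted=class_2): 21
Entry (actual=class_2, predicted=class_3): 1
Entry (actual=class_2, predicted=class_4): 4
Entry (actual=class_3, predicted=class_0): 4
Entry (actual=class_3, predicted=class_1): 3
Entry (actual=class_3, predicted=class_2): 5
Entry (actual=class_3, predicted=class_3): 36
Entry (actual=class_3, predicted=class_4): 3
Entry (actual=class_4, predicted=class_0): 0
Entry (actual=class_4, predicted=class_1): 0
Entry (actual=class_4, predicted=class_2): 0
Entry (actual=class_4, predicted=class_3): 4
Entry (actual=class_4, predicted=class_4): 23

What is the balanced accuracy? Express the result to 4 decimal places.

0.6640

Balanced accuracy = mean of per-class recall.
  class_0: recall = 40/62 = 0.64516
  class_1: recall = 18/49 = 0.36735
  class_2: recall = 21/28 = 0.75000
  class_3: recall = 36/51 = 0.70588
  class_4: recall = 23/27 = 0.85185
Mean = (0.64516 + 0.36735 + 0.75000 + 0.70588 + 0.85185) / 5 = 0.6640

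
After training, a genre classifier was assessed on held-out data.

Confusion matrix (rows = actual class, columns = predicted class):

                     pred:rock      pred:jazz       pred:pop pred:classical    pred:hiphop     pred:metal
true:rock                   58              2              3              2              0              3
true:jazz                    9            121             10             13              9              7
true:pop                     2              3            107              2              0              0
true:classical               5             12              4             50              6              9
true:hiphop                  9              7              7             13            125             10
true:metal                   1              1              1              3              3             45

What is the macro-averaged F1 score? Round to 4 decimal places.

Per-class F1 score (2·TP/(2·TP+FP+FN)):
  rock: TP=58, FP=9+2+5+9+1=26, FN=2+3+2+0+3=10 → 116/152 = 0.76316
  jazz: TP=121, FP=2+3+12+7+1=25, FN=9+10+13+9+7=48 → 242/315 = 0.76825
  pop: TP=107, FP=3+10+4+7+1=25, FN=2+3+2+0+0=7 → 214/246 = 0.86992
  classical: TP=50, FP=2+13+2+13+3=33, FN=5+12+4+6+9=36 → 100/169 = 0.59172
  hiphop: TP=125, FP=0+9+0+6+3=18, FN=9+7+7+13+10=46 → 250/314 = 0.79618
  metal: TP=45, FP=3+7+0+9+10=29, FN=1+1+1+3+3=9 → 90/128 = 0.70313
Macro-F1 score = mean = (0.76316 + 0.76825 + 0.86992 + 0.59172 + 0.79618 + 0.70313) / 6 = 0.7487

0.7487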